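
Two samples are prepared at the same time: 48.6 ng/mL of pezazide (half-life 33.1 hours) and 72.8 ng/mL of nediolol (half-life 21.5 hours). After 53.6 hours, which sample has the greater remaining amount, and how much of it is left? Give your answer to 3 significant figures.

pezazide: 48.6 × (1/2)^1.6193 ≈ 15.819 ng/mL.
nediolol: 72.8 × (1/2)^2.493 ≈ 12.932 ng/mL.
Pezazide has more remaining, at ≈ 15.819 ng/mL.

pezazide, 15.8 ng/mL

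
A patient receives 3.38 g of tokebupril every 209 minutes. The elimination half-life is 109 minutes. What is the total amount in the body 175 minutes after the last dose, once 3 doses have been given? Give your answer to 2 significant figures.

1.5 g

The 3 doses were given 593, 384, 175 minutes ago.
Total = 3.38·(1/2)^(593/109) + 3.38·(1/2)^(384/109) + 3.38·(1/2)^(175/109)
      = 0.07784 + 0.29404 + 1.1107 ≈ 1.4826 g.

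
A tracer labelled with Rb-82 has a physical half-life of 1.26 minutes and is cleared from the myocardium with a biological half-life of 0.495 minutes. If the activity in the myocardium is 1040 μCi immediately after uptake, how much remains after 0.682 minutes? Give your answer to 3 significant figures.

275 μCi

1/t_eff = 1/t_phys + 1/t_biol = 1/1.26 + 1/0.495 = 2.8139 per minute.
t_eff = 1.26 × 0.495 / (1.26 + 0.495) ≈ 0.35538 minutes.
Remaining = 1040 × (1/2)^(0.682/0.35538) = 1040 × (1/2)^1.919 ≈ 275.01 μCi.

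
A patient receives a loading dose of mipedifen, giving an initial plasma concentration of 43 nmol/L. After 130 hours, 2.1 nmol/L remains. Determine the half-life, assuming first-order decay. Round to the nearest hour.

A/A₀ = 2.1/43 ≈ 0.048837.
n = log₂(20.476) ≈ 4.3559 half-lives elapsed in 130 hours.
t½ = 130/4.3559 ≈ 29.845 hours.

30 hours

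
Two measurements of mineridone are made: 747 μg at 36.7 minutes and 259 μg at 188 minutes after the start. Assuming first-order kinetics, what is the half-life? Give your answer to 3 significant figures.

99.0 minutes

Over Δt = 188 − 36.7 = 151.3 minutes, the level fell by a factor of 747/259 ≈ 2.8842.
n = log₂(2.8842) ≈ 1.5282 half-lives, so t½ = 151.3/1.5282 ≈ 99.008 minutes.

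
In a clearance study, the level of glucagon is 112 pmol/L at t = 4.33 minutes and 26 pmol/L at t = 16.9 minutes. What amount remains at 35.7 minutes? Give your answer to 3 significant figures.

Over Δt = 16.9 − 4.33 = 12.57 minutes, the level fell by a factor of 112/26 ≈ 4.3077.
n = log₂(4.3077) ≈ 2.1069 half-lives, so t½ = 12.57/2.1069 ≈ 5.9661 minutes.
From t = 16.9 to t = 35.7: 26 × (1/2)^((35.7−16.9)/5.9661) ≈ 2.9267 pmol/L.

2.93 pmol/L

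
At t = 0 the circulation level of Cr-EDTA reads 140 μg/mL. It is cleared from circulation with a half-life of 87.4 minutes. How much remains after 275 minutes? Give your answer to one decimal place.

15.8 μg/mL

Number of half-lives: n = 275/87.4 ≈ 3.1465.
Remaining = 140 × (1/2)^3.1465 = 140 × 0.11293 ≈ 15.811 μg/mL.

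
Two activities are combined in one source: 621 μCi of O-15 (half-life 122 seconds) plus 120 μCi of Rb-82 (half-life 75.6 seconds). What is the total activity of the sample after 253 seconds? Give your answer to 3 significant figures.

159 μCi

O-15: 621 × (1/2)^(253/122) = 621 × (1/2)^2.0738 ≈ 147.51 μCi.
Rb-82: 120 × (1/2)^(253/75.6) = 120 × (1/2)^3.3466 ≈ 11.797 μCi.
Total = 147.51 + 11.797 ≈ 159.31 μCi.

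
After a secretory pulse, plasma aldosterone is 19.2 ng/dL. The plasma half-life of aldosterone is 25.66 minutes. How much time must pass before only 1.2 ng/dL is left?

1.2/19.2 = 1/16, so 4 half-lives have elapsed.
t = 4 × 25.66 = 102.64 minutes.

102.64 minutes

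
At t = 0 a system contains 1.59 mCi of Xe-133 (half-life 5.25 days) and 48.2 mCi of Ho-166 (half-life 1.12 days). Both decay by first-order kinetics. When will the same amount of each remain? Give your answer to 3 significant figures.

7.01 days

Set 1.59·(1/2)^(t/5.25) = 48.2·(1/2)^(t/1.12).
Taking log₂: log₂(1.59/48.2) = t·(1/5.25 − 1/1.12).
log₂(0.032988) = -4.9219; 1/5.25 − 1/1.12 = -0.70238.
t = -4.9219 / -0.70238 ≈ 7.0075 days.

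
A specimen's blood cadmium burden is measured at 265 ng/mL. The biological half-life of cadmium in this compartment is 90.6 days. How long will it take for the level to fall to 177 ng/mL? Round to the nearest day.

Fraction remaining = 177/265 ≈ 0.66792.
n = log₂(265/177) = ln(1.4972)/ln 2 ≈ 0.58224 half-lives.
t = n × t½ = 0.58224 × 90.6 ≈ 52.751 days.

53 days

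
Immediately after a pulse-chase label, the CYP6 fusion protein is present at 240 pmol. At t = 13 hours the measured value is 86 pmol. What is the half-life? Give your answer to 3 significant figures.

8.78 hours

A/A₀ = 86/240 ≈ 0.35833.
n = log₂(2.7907) ≈ 1.4806 half-lives elapsed in 13 hours.
t½ = 13/1.4806 ≈ 8.7801 hours.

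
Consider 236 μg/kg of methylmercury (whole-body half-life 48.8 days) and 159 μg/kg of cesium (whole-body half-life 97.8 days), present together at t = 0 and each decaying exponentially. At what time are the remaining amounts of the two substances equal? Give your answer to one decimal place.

55.5 days

Set 236·(1/2)^(t/48.8) = 159·(1/2)^(t/97.8).
Taking log₂: log₂(236/159) = t·(1/48.8 − 1/97.8).
log₂(1.4843) = 0.56976; 1/48.8 − 1/97.8 = 0.010267.
t = 0.56976 / 0.010267 ≈ 55.495 days.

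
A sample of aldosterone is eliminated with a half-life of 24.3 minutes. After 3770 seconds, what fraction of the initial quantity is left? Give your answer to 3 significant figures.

0.167

3770 seconds = 62.8333 minutes.
n = 62.8333/24.3 ≈ 2.5857 half-lives.
Fraction remaining = (1/2)^2.5857 ≈ 0.16658.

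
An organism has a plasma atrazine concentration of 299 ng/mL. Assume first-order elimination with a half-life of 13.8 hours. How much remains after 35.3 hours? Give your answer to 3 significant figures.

50.8 ng/mL

Number of half-lives: n = 35.3/13.8 ≈ 2.558.
Remaining = 299 × (1/2)^2.558 = 299 × 0.16981 ≈ 50.774 ng/mL.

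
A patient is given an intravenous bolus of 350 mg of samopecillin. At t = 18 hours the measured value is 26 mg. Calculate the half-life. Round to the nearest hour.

A/A₀ = 26/350 ≈ 0.074286.
n = log₂(13.462) ≈ 3.7508 half-lives elapsed in 18 hours.
t½ = 18/3.7508 ≈ 4.799 hours.

5 hours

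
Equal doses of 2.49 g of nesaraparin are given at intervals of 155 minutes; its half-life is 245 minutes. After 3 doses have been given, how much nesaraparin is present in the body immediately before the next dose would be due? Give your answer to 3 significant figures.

The 3 doses were given 465, 310, 155 minutes ago.
Total = 2.49·(1/2)^(465/245) + 2.49·(1/2)^(310/245) + 2.49·(1/2)^(155/245)
      = 0.66812 + 1.0359 + 1.606 ≈ 3.31 g.

3.31 g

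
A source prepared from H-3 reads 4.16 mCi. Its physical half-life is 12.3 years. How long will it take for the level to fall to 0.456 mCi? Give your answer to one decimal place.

Fraction remaining = 0.456/4.16 ≈ 0.10962.
n = log₂(4.16/0.456) = ln(9.1228)/ln 2 ≈ 3.1895 half-lives.
t = n × t½ = 3.1895 × 12.3 ≈ 39.231 years.

39.2 years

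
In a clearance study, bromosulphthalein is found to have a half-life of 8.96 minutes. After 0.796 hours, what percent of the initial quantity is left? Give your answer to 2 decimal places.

2.49%

0.796 hours = 47.76 minutes.
n = 47.76/8.96 ≈ 5.3304 half-lives.
Fraction remaining = (1/2)^5.3304 ≈ 0.024854, i.e. 2.4854%.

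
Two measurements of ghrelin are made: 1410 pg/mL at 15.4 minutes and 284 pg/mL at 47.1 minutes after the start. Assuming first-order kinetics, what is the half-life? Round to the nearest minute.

Over Δt = 47.1 − 15.4 = 31.7 minutes, the level fell by a factor of 1410/284 ≈ 4.9648.
n = log₂(4.9648) ≈ 2.3117 half-lives, so t½ = 31.7/2.3117 ≈ 13.713 minutes.

14 minutes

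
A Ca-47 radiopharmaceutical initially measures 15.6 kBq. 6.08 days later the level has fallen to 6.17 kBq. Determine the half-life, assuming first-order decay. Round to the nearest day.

A/A₀ = 6.17/15.6 ≈ 0.39551.
n = log₂(2.5284) ≈ 1.3382 half-lives elapsed in 6.08 days.
t½ = 6.08/1.3382 ≈ 4.5434 days.

5 days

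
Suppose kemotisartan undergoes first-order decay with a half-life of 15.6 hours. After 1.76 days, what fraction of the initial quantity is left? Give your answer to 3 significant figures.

0.153

1.76 days = 42.24 hours.
n = 42.24/15.6 ≈ 2.7077 half-lives.
Fraction remaining = (1/2)^2.7077 ≈ 0.15307.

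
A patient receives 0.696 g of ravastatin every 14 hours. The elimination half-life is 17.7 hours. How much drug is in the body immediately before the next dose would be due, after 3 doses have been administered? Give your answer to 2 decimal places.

0.77 g

The 3 doses were given 42, 28, 14 hours ago.
Total = 0.696·(1/2)^(42/17.7) + 0.696·(1/2)^(28/17.7) + 0.696·(1/2)^(14/17.7)
      = 0.13437 + 0.23249 + 0.40226 ≈ 0.76912 g.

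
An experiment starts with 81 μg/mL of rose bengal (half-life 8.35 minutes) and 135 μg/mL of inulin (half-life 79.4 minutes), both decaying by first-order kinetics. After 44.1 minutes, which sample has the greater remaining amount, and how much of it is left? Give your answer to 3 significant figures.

inulin, 91.9 μg/mL

rose bengal: 81 × (1/2)^5.2814 ≈ 2.0826 μg/mL.
inulin: 135 × (1/2)^0.55542 ≈ 91.862 μg/mL.
Inulin has more remaining, at ≈ 91.862 μg/mL.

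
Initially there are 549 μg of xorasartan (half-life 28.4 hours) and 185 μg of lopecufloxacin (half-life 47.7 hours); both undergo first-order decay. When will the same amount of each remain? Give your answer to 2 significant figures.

Set 549·(1/2)^(t/28.4) = 185·(1/2)^(t/47.7).
Taking log₂: log₂(549/185) = t·(1/28.4 − 1/47.7).
log₂(2.9676) = 1.5693; 1/28.4 − 1/47.7 = 0.014247.
t = 1.5693 / 0.014247 ≈ 110.15 hours.

110 hours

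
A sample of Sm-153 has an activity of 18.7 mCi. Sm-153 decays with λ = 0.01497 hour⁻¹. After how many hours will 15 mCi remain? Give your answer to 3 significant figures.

t½ = ln 2 / λ = 0.69315 / 0.01497 ≈ 46.302 hours.
Fraction remaining = 15/18.7 ≈ 0.80214.
n = log₂(18.7/15) = ln(1.2467)/ln 2 ≈ 0.31808 half-lives.
t = n × t½ = 0.31808 × 46.302 ≈ 14.728 hours.

14.7 hours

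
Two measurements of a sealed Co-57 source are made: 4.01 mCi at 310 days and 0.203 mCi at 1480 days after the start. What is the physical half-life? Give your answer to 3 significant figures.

272 days

Over Δt = 1480 − 310 = 1170 days, the level fell by a factor of 4.01/0.203 ≈ 19.754.
n = log₂(19.754) ≈ 4.3041 half-lives, so t½ = 1170/4.3041 ≈ 271.84 days.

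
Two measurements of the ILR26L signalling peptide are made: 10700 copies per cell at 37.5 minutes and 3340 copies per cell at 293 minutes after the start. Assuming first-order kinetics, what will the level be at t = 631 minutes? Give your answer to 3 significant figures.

Over Δt = 293 − 37.5 = 255.5 minutes, the level fell by a factor of 10700/3340 ≈ 3.2036.
n = log₂(3.2036) ≈ 1.6797 half-lives, so t½ = 255.5/1.6797 ≈ 152.11 minutes.
From t = 293 to t = 631: 3340 × (1/2)^((631−293)/152.11) ≈ 715.88 copies per cell.

716 copies per cell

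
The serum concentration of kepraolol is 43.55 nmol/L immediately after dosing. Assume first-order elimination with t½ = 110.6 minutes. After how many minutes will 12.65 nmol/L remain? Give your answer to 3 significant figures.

Fraction remaining = 12.65/43.55 ≈ 0.29047.
n = log₂(43.55/12.65) = ln(3.4427)/ln 2 ≈ 1.7835 half-lives.
t = n × t½ = 1.7835 × 110.6 ≈ 197.26 minutes.

197 minutes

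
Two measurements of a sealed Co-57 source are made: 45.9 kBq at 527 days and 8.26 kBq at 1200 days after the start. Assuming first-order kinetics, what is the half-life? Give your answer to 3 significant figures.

272 days

Over Δt = 1200 − 527 = 673 days, the level fell by a factor of 45.9/8.26 ≈ 5.5569.
n = log₂(5.5569) ≈ 2.4743 half-lives, so t½ = 673/2.4743 ≈ 272 days.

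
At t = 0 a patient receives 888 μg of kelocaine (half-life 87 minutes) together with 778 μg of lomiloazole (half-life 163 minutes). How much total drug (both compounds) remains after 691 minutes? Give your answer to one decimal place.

44.8 μg

kelocaine: 888 × (1/2)^(691/87) = 888 × (1/2)^7.9425 ≈ 3.6097 μg.
lomiloazole: 778 × (1/2)^(691/163) = 778 × (1/2)^4.2393 ≈ 41.194 μg.
Total = 3.6097 + 41.194 ≈ 44.804 μg.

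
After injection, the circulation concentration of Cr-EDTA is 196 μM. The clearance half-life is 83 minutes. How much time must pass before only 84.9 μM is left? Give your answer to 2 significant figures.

Fraction remaining = 84.9/196 ≈ 0.43316.
n = log₂(196/84.9) = ln(2.3086)/ln 2 ≈ 1.207 half-lives.
t = n × t½ = 1.207 × 83 ≈ 100.18 minutes.

100 minutes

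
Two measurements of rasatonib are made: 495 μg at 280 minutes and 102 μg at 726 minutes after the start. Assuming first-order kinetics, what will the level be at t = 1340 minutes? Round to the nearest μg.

12 μg

Over Δt = 726 − 280 = 446 minutes, the level fell by a factor of 495/102 ≈ 4.8529.
n = log₂(4.8529) ≈ 2.2789 half-lives, so t½ = 446/2.2789 ≈ 195.71 minutes.
From t = 726 to t = 1340: 102 × (1/2)^((1340−726)/195.71) ≈ 11.593 μg.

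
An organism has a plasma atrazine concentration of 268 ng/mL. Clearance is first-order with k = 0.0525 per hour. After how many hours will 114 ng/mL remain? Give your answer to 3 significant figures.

16.3 hours

t½ = ln 2 / k = 0.69315 / 0.0525 ≈ 13.203 hours.
Fraction remaining = 114/268 ≈ 0.42537.
n = log₂(268/114) = ln(2.3509)/ln 2 ≈ 1.2332 half-lives.
t = n × t½ = 1.2332 × 13.203 ≈ 16.282 hours.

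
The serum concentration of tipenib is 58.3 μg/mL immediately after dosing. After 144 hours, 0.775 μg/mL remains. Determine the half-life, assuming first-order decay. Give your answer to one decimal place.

A/A₀ = 0.775/58.3 ≈ 0.013293.
n = log₂(75.226) ≈ 6.2332 half-lives elapsed in 144 hours.
t½ = 144/6.2332 ≈ 23.102 hours.

23.1 hours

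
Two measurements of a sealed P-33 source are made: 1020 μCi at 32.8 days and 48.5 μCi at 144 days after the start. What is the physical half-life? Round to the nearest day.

25 days

Over Δt = 144 − 32.8 = 111.2 days, the level fell by a factor of 1020/48.5 ≈ 21.031.
n = log₂(21.031) ≈ 4.3944 half-lives, so t½ = 111.2/4.3944 ≈ 25.305 days.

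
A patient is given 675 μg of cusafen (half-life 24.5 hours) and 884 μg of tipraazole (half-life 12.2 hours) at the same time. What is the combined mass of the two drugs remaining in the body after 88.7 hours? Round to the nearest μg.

cusafen: 675 × (1/2)^(88.7/24.5) = 675 × (1/2)^3.6204 ≈ 54.885 μg.
tipraazole: 884 × (1/2)^(88.7/12.2) = 884 × (1/2)^7.2705 ≈ 5.7255 μg.
Total = 54.885 + 5.7255 ≈ 60.61 μg.

61 μg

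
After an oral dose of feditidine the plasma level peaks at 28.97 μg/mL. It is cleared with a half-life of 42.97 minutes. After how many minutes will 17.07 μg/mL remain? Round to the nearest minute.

Fraction remaining = 17.07/28.97 ≈ 0.58923.
n = log₂(28.97/17.07) = ln(1.6971)/ln 2 ≈ 0.7631 half-lives.
t = n × t½ = 0.7631 × 42.97 ≈ 32.79 minutes.

33 minutes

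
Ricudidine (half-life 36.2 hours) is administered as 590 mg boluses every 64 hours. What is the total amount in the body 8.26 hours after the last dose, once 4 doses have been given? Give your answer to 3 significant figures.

708 mg

The 4 doses were given 200.26, 136.26, 72.26, 8.26 hours ago.
Total = 590·(1/2)^(200.26/36.2) + 590·(1/2)^(136.26/36.2) + 590·(1/2)^(72.26/36.2) + 590·(1/2)^(8.26/36.2)
      = 12.751 + 43.426 + 147.9 + 503.69 ≈ 707.76 mg.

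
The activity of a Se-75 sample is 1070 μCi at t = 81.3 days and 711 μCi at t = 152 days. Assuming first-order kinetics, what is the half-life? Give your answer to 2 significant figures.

Over Δt = 152 − 81.3 = 70.7 days, the level fell by a factor of 1070/711 ≈ 1.5049.
n = log₂(1.5049) ≈ 0.58969 half-lives, so t½ = 70.7/0.58969 ≈ 119.89 days.

120 days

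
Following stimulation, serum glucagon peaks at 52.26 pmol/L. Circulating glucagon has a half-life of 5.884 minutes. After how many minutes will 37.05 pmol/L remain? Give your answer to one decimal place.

2.9 minutes

Fraction remaining = 37.05/52.26 ≈ 0.70896.
n = log₂(52.26/37.05) = ln(1.4105)/ln 2 ≈ 0.49623 half-lives.
t = n × t½ = 0.49623 × 5.884 ≈ 2.9198 minutes.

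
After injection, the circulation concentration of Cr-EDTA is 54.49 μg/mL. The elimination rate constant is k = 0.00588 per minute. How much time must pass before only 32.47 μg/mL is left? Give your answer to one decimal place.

88.0 minutes

t½ = ln 2 / k = 0.69315 / 0.00588 ≈ 117.88 minutes.
Fraction remaining = 32.47/54.49 ≈ 0.59589.
n = log₂(54.49/32.47) = ln(1.6782)/ln 2 ≈ 0.74688 half-lives.
t = n × t½ = 0.74688 × 117.88 ≈ 88.044 minutes.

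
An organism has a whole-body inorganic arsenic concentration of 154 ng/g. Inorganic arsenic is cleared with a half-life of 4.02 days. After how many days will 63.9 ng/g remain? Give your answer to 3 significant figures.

Fraction remaining = 63.9/154 ≈ 0.41494.
n = log₂(154/63.9) = ln(2.41)/ln 2 ≈ 1.269 half-lives.
t = n × t½ = 1.269 × 4.02 ≈ 5.1016 days.

5.10 days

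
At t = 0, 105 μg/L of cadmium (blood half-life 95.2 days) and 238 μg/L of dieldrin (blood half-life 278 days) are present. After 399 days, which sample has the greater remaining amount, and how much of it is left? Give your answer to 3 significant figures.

dieldrin, 88.0 μg/L

cadmium: 105 × (1/2)^4.1912 ≈ 5.748 μg/L.
dieldrin: 238 × (1/2)^1.4353 ≈ 88.008 μg/L.
Dieldrin has more remaining, at ≈ 88.008 μg/L.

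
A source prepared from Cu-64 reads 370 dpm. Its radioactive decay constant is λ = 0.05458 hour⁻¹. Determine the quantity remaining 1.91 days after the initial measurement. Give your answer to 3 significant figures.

t½ = ln 2 / λ = 0.69315 / 0.05458 ≈ 12.7 hours.
Convert the elapsed time: 1.91 days = 45.84 hours.
Number of half-lives: n = 45.84/12.7 ≈ 3.6095.
Remaining = 370 × (1/2)^3.6095 = 370 × 0.081925 ≈ 30.312 dpm.

30.3 dpm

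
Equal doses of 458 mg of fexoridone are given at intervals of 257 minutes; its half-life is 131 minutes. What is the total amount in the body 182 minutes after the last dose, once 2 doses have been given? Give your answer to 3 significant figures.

220 mg

The 2 doses were given 439, 182 minutes ago.
Total = 458·(1/2)^(439/131) + 458·(1/2)^(182/131)
      = 44.882 + 174.84 ≈ 219.72 mg.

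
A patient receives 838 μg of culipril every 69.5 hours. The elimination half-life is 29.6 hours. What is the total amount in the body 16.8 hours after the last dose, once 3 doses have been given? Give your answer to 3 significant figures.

The 3 doses were given 155.8, 86.3, 16.8 hours ago.
Total = 838·(1/2)^(155.8/29.6) + 838·(1/2)^(86.3/29.6) + 838·(1/2)^(16.8/29.6)
      = 21.816 + 111.07 + 565.44 ≈ 698.32 μg.

698 μg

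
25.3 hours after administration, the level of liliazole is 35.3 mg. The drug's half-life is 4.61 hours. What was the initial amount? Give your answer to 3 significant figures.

1580 mg

Number of half-lives elapsed: n = 25.3/4.61 ≈ 5.4881.
A₀ = A × 2^n = 35.3 × 2^5.4881 = 35.3 × 44.882 ≈ 1584.3 mg.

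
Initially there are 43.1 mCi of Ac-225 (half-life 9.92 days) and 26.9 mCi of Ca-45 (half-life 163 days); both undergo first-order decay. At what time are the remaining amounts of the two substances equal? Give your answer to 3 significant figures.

7.18 days

Set 43.1·(1/2)^(t/9.92) = 26.9·(1/2)^(t/163).
Taking log₂: log₂(43.1/26.9) = t·(1/9.92 − 1/163).
log₂(1.6022) = 0.68008; 1/9.92 − 1/163 = 0.094671.
t = 0.68008 / 0.094671 ≈ 7.1836 days.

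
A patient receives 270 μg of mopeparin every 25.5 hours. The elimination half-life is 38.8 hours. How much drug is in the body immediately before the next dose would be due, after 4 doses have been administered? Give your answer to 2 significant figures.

390 μg

The 4 doses were given 102, 76.5, 51, 25.5 hours ago.
Total = 270·(1/2)^(102/38.8) + 270·(1/2)^(76.5/38.8) + 270·(1/2)^(51/38.8) + 270·(1/2)^(25.5/38.8)
      = 43.651 + 68.84 + 108.56 + 171.21 ≈ 392.26 μg.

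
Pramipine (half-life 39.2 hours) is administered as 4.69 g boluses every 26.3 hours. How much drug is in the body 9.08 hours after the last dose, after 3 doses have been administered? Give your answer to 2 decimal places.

8.08 g

The 3 doses were given 61.68, 35.38, 9.08 hours ago.
Total = 4.69·(1/2)^(61.68/39.2) + 4.69·(1/2)^(35.38/39.2) + 4.69·(1/2)^(9.08/39.2)
      = 1.5758 + 2.5089 + 3.9943 ≈ 8.079 g.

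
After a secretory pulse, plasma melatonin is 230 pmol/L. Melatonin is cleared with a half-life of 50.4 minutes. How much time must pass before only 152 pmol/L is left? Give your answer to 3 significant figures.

Fraction remaining = 152/230 ≈ 0.66087.
n = log₂(230/152) = ln(1.5132)/ln 2 ≈ 0.59756 half-lives.
t = n × t½ = 0.59756 × 50.4 ≈ 30.117 minutes.

30.1 minutes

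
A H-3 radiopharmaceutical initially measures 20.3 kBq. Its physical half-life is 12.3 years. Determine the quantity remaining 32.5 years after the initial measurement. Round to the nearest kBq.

3 kBq

Number of half-lives: n = 32.5/12.3 ≈ 2.6423.
Remaining = 20.3 × (1/2)^2.6423 = 20.3 × 0.16018 ≈ 3.2516 kBq.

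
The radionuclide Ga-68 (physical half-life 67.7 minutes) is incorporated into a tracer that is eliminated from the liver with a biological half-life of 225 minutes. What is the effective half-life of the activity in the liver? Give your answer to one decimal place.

1/t_eff = 1/t_phys + 1/t_biol = 1/67.7 + 1/225 = 0.019215 per minute.
t_eff = 67.7 × 225 / (67.7 + 225) ≈ 52.041 minutes.

52.0 minutes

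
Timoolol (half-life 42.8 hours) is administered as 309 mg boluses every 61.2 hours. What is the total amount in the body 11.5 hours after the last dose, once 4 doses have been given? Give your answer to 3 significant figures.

400 mg

The 4 doses were given 195.1, 133.9, 72.7, 11.5 hours ago.
Total = 309·(1/2)^(195.1/42.8) + 309·(1/2)^(133.9/42.8) + 309·(1/2)^(72.7/42.8) + 309·(1/2)^(11.5/42.8)
      = 13.114 + 35.333 + 95.198 + 256.49 ≈ 400.14 mg.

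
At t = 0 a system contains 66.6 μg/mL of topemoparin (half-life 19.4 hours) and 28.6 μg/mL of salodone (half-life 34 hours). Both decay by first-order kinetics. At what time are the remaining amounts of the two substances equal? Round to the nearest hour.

Set 66.6·(1/2)^(t/19.4) = 28.6·(1/2)^(t/34).
Taking log₂: log₂(66.6/28.6) = t·(1/19.4 − 1/34).
log₂(2.3287) = 1.2195; 1/19.4 − 1/34 = 0.022135.
t = 1.2195 / 0.022135 ≈ 55.095 hours.

55 hours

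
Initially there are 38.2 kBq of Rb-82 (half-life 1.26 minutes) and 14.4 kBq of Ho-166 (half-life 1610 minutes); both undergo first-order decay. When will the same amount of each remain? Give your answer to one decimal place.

Set 38.2·(1/2)^(t/1.26) = 14.4·(1/2)^(t/1610).
Taking log₂: log₂(38.2/14.4) = t·(1/1.26 − 1/1610).
log₂(2.6528) = 1.4075; 1/1.26 − 1/1610 = 0.79303.
t = 1.4075 / 0.79303 ≈ 1.7748 minutes.

1.8 minutes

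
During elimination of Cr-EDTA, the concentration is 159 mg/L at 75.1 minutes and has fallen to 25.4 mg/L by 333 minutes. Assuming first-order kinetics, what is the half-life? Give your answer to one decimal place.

97.5 minutes

Over Δt = 333 − 75.1 = 257.9 minutes, the level fell by a factor of 159/25.4 ≈ 6.2598.
n = log₂(6.2598) ≈ 2.6461 half-lives, so t½ = 257.9/2.6461 ≈ 97.463 minutes.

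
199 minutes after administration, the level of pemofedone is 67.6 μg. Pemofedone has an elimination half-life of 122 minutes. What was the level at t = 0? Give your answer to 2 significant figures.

Number of half-lives elapsed: n = 199/122 ≈ 1.6311.
A₀ = A × 2^n = 67.6 × 2^1.6311 = 67.6 × 3.0976 ≈ 209.4 μg.

210 μg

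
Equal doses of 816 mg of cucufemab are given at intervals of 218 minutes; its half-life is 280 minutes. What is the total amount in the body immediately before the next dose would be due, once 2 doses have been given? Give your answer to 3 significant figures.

The 2 doses were given 436, 218 minutes ago.
Total = 816·(1/2)^(436/280) + 816·(1/2)^(218/280)
      = 277.3 + 475.68 ≈ 752.98 mg.

753 mg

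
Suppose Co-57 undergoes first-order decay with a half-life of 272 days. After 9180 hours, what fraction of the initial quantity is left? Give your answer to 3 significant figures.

0.377

9180 hours = 382.5 days.
n = 382.5/272 ≈ 1.4062 half-lives.
Fraction remaining = (1/2)^1.4062 ≈ 0.37729.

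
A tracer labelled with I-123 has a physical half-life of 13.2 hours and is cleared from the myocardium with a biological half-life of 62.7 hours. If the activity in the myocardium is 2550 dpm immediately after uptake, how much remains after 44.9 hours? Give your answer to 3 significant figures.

1/t_eff = 1/t_phys + 1/t_biol = 1/13.2 + 1/62.7 = 0.091707 per hour.
t_eff = 13.2 × 62.7 / (13.2 + 62.7) ≈ 10.904 hours.
Remaining = 2550 × (1/2)^(44.9/10.904) = 2550 × (1/2)^4.1176 ≈ 146.9 dpm.

147 dpm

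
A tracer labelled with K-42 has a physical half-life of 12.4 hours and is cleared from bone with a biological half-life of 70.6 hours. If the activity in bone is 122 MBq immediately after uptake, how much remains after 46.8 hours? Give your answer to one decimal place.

1/t_eff = 1/t_phys + 1/t_biol = 1/12.4 + 1/70.6 = 0.094809 per hour.
t_eff = 12.4 × 70.6 / (12.4 + 70.6) ≈ 10.547 hours.
Remaining = 122 × (1/2)^(46.8/10.547) = 122 × (1/2)^4.4371 ≈ 5.632 MBq.

5.6 MBq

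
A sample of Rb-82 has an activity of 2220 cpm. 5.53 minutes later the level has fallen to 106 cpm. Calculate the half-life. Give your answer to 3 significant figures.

A/A₀ = 106/2220 ≈ 0.047748.
n = log₂(20.943) ≈ 4.3884 half-lives elapsed in 5.53 minutes.
t½ = 5.53/4.3884 ≈ 1.2601 minutes.

1.26 minutes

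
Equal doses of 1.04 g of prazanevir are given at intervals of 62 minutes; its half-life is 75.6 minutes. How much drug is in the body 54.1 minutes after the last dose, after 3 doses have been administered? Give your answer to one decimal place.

1.2 g

The 3 doses were given 178.1, 116.1, 54.1 minutes ago.
Total = 1.04·(1/2)^(178.1/75.6) + 1.04·(1/2)^(116.1/75.6) + 1.04·(1/2)^(54.1/75.6)
      = 0.20317 + 0.3587 + 0.63331 ≈ 1.1952 g.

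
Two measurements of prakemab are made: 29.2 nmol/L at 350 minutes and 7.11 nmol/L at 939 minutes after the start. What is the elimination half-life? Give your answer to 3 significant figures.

289 minutes

Over Δt = 939 − 350 = 589 minutes, the level fell by a factor of 29.2/7.11 ≈ 4.1069.
n = log₂(4.1069) ≈ 2.038 half-lives, so t½ = 589/2.038 ≈ 289 minutes.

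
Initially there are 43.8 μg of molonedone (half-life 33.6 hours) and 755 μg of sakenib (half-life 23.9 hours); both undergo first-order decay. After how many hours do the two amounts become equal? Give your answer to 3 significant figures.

Set 43.8·(1/2)^(t/33.6) = 755·(1/2)^(t/23.9).
Taking log₂: log₂(43.8/755) = t·(1/33.6 − 1/23.9).
log₂(0.058013) = -4.1075; 1/33.6 − 1/23.9 = -0.012079.
t = -4.1075 / -0.012079 ≈ 340.05 hours.

340 hours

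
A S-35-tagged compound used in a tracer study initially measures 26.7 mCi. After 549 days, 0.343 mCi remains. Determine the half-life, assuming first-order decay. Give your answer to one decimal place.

87.4 days

A/A₀ = 0.343/26.7 ≈ 0.012846.
n = log₂(77.843) ≈ 6.2825 half-lives elapsed in 549 days.
t½ = 549/6.2825 ≈ 87.386 days.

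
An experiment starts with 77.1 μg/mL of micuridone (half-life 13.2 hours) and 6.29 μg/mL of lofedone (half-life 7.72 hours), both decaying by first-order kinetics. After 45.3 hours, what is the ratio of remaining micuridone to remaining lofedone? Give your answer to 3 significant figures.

micuridone: 77.1 × (1/2)^(45.3/13.2) = 77.1 × (1/2)^3.4318 ≈ 7.1445 μg/mL.
lofedone: 6.29 × (1/2)^(45.3/7.72) = 6.29 × (1/2)^5.8679 ≈ 0.10771 μg/mL.
Ratio ≈ 7.1445 / 0.10771 ≈ 66.333.

66.3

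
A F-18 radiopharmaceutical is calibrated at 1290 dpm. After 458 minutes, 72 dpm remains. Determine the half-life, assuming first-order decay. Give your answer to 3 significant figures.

110 minutes

A/A₀ = 72/1290 ≈ 0.055814.
n = log₂(17.917) ≈ 4.1632 half-lives elapsed in 458 minutes.
t½ = 458/4.1632 ≈ 110.01 minutes.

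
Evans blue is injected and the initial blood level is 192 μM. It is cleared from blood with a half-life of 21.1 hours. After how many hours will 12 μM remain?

12/192 = 1/16, so 4 half-lives have elapsed.
t = 4 × 21.1 = 84.4 hours.

84.4 hours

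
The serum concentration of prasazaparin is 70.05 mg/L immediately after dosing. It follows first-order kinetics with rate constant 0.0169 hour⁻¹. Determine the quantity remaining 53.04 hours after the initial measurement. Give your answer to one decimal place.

t½ = ln 2 / λ = 0.69315 / 0.0169 ≈ 41.015 hours.
Number of half-lives: n = 53.04/41.015 ≈ 1.2932.
Remaining = 70.05 × (1/2)^1.2932 = 70.05 × 0.40805 ≈ 28.584 mg/L.

28.6 mg/L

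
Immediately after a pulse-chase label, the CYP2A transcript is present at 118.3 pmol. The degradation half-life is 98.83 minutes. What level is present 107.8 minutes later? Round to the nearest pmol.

56 pmol

Number of half-lives: n = 107.8/98.83 ≈ 1.0908.
Remaining = 118.3 × (1/2)^1.0908 = 118.3 × 0.46951 ≈ 55.543 pmol.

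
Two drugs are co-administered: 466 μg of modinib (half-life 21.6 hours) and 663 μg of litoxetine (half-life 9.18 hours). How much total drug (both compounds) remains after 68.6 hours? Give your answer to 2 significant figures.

modinib: 466 × (1/2)^(68.6/21.6) = 466 × (1/2)^3.1759 ≈ 51.563 μg.
litoxetine: 663 × (1/2)^(68.6/9.18) = 663 × (1/2)^7.4728 ≈ 3.7324 μg.
Total = 51.563 + 3.7324 ≈ 55.295 μg.

55 μg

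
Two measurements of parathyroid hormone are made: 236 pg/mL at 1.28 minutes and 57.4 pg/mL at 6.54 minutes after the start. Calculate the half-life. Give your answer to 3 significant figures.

Over Δt = 6.54 − 1.28 = 5.26 minutes, the level fell by a factor of 236/57.4 ≈ 4.1115.
n = log₂(4.1115) ≈ 2.0397 half-lives, so t½ = 5.26/2.0397 ≈ 2.5789 minutes.

2.58 minutes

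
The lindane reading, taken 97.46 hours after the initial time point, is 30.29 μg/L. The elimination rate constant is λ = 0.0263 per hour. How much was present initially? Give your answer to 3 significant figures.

393 μg/L

t½ = ln 2 / λ = 0.69315 / 0.0263 ≈ 26.355 hours.
Number of half-lives elapsed: n = 97.46/26.355 ≈ 3.6979.
A₀ = A × 2^n = 30.29 × 2^3.6979 = 30.29 × 12.977 ≈ 393.08 μg/L.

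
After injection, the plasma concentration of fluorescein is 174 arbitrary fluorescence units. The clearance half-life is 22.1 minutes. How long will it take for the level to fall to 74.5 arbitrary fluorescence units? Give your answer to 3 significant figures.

27.0 minutes

Fraction remaining = 74.5/174 ≈ 0.42816.
n = log₂(174/74.5) = ln(2.3356)/ln 2 ≈ 1.2238 half-lives.
t = n × t½ = 1.2238 × 22.1 ≈ 27.045 minutes.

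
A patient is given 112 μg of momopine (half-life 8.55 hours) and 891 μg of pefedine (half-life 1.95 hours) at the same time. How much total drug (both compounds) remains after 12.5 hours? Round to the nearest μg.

momopine: 112 × (1/2)^(12.5/8.55) = 112 × (1/2)^1.462 ≈ 40.655 μg.
pefedine: 891 × (1/2)^(12.5/1.95) = 891 × (1/2)^6.4103 ≈ 10.476 μg.
Total = 40.655 + 10.476 ≈ 51.131 μg.

51 μg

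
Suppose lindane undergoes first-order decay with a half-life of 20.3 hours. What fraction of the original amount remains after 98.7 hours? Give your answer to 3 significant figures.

0.0344

n = 98.7/20.3 ≈ 4.8621 half-lives.
Fraction remaining = (1/2)^4.8621 ≈ 0.034385.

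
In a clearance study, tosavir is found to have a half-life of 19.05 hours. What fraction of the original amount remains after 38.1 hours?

0.25

n = 38.1/19.05 ≈ 2 half-lives.
Fraction remaining = (1/2)^2 ≈ 0.25.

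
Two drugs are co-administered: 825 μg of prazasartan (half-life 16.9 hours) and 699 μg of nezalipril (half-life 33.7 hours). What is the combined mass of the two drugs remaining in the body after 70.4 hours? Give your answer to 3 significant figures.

prazasartan: 825 × (1/2)^(70.4/16.9) = 825 × (1/2)^4.1657 ≈ 45.968 μg.
nezalipril: 699 × (1/2)^(70.4/33.7) = 699 × (1/2)^2.089 ≈ 164.29 μg.
Total = 45.968 + 164.29 ≈ 210.26 μg.

210 μg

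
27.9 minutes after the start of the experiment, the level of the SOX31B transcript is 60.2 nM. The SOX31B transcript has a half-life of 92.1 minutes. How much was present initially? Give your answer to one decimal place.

74.3 nM

Number of half-lives elapsed: n = 27.9/92.1 ≈ 0.30293.
A₀ = A × 2^n = 60.2 × 2^0.30293 = 60.2 × 1.2336 ≈ 74.266 nM.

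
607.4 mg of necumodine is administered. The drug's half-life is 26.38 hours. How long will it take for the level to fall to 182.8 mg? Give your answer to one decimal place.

Fraction remaining = 182.8/607.4 ≈ 0.30095.
n = log₂(607.4/182.8) = ln(3.3228)/ln 2 ≈ 1.7324 half-lives.
t = n × t½ = 1.7324 × 26.38 ≈ 45.7 hours.

45.7 hours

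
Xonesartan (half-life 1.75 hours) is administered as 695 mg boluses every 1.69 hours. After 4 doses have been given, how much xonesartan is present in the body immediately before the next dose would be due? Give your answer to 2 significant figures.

The 4 doses were given 6.76, 5.07, 3.38, 1.69 hours ago.
Total = 695·(1/2)^(6.76/1.75) + 695·(1/2)^(5.07/1.75) + 695·(1/2)^(3.38/1.75) + 695·(1/2)^(1.69/1.75)
      = 47.769 + 93.295 + 182.21 + 355.86 ≈ 679.13 mg.

680 mg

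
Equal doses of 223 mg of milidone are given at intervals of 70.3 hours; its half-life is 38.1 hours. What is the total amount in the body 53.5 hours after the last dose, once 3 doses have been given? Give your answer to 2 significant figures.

110 mg

The 3 doses were given 194.1, 123.8, 53.5 hours ago.
Total = 223·(1/2)^(194.1/38.1) + 223·(1/2)^(123.8/38.1) + 223·(1/2)^(53.5/38.1)
      = 6.527 + 23.451 + 84.256 ≈ 114.23 mg.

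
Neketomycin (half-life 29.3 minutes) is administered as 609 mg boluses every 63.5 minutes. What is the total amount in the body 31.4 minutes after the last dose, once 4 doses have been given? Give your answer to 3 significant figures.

The 4 doses were given 221.9, 158.4, 94.9, 31.4 minutes ago.
Total = 609·(1/2)^(221.9/29.3) + 609·(1/2)^(158.4/29.3) + 609·(1/2)^(94.9/29.3) + 609·(1/2)^(31.4/29.3)
      = 3.1974 + 14.362 + 64.507 + 289.74 ≈ 371.81 mg.

372 mg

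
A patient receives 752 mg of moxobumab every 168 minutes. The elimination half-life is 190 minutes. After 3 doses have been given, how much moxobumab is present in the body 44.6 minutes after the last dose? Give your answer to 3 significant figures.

1170 mg

The 3 doses were given 380.6, 212.6, 44.6 minutes ago.
Total = 752·(1/2)^(380.6/190) + 752·(1/2)^(212.6/190) + 752·(1/2)^(44.6/190)
      = 187.59 + 346.24 + 639.08 ≈ 1172.9 mg.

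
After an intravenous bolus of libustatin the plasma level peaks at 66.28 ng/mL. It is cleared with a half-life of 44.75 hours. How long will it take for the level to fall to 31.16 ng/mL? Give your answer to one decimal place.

48.7 hours

Fraction remaining = 31.16/66.28 ≈ 0.47013.
n = log₂(66.28/31.16) = ln(2.1271)/ln 2 ≈ 1.0889 half-lives.
t = n × t½ = 1.0889 × 44.75 ≈ 48.727 hours.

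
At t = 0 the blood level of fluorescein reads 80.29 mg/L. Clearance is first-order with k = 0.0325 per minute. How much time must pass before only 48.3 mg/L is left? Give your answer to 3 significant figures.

t½ = ln 2 / k = 0.69315 / 0.0325 ≈ 21.328 minutes.
Fraction remaining = 48.3/80.29 ≈ 0.60157.
n = log₂(80.29/48.3) = ln(1.6623)/ln 2 ≈ 0.7332 half-lives.
t = n × t½ = 0.7332 × 21.328 ≈ 15.637 minutes.

15.6 minutes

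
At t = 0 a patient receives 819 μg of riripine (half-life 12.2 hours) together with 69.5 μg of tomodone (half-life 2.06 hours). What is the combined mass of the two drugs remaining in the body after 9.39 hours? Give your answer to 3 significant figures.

483 μg

riripine: 819 × (1/2)^(9.39/12.2) = 819 × (1/2)^0.76967 ≈ 480.39 μg.
tomodone: 69.5 × (1/2)^(9.39/2.06) = 69.5 × (1/2)^4.5583 ≈ 2.9499 μg.
Total = 480.39 + 2.9499 ≈ 483.34 μg.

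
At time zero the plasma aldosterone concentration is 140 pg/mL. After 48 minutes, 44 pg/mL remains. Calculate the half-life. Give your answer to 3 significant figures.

A/A₀ = 44/140 ≈ 0.31429.
n = log₂(3.1818) ≈ 1.6699 half-lives elapsed in 48 minutes.
t½ = 48/1.6699 ≈ 28.745 minutes.

28.7 minutes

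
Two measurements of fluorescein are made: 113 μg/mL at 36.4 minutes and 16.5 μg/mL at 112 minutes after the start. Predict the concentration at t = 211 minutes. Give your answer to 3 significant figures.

1.33 μg/mL

Over Δt = 112 − 36.4 = 75.6 minutes, the level fell by a factor of 113/16.5 ≈ 6.8485.
n = log₂(6.8485) ≈ 2.7758 half-lives, so t½ = 75.6/2.7758 ≈ 27.236 minutes.
From t = 112 to t = 211: 16.5 × (1/2)^((211−112)/27.236) ≈ 1.3282 μg/mL.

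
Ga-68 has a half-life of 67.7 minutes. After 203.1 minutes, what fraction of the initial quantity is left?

0.125

n = 203.1/67.7 ≈ 3 half-lives.
Fraction remaining = (1/2)^3 ≈ 0.125.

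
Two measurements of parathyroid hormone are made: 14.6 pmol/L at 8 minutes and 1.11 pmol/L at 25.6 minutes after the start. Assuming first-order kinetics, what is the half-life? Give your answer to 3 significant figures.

4.73 minutes

Over Δt = 25.6 − 8 = 17.6 minutes, the level fell by a factor of 14.6/1.11 ≈ 13.153.
n = log₂(13.153) ≈ 3.7173 half-lives, so t½ = 17.6/3.7173 ≈ 4.7346 minutes.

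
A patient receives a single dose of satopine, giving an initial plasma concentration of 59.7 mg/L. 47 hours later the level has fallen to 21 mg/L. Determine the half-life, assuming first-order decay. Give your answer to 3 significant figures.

A/A₀ = 21/59.7 ≈ 0.35176.
n = log₂(2.8429) ≈ 1.5073 half-lives elapsed in 47 hours.
t½ = 47/1.5073 ≈ 31.181 hours.

31.2 hours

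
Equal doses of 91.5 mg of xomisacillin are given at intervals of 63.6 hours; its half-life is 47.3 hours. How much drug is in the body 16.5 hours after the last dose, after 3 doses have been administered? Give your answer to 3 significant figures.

The 3 doses were given 143.7, 80.1, 16.5 hours ago.
Total = 91.5·(1/2)^(143.7/47.3) + 91.5·(1/2)^(80.1/47.3) + 91.5·(1/2)^(16.5/47.3)
      = 11.14 + 28.291 + 71.847 ≈ 111.28 mg.

111 mg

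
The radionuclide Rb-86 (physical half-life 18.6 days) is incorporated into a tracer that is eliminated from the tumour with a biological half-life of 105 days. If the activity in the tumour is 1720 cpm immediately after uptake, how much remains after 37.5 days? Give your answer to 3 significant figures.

1/t_eff = 1/t_phys + 1/t_biol = 1/18.6 + 1/105 = 0.063287 per day.
t_eff = 18.6 × 105 / (18.6 + 105) ≈ 15.801 days.
Remaining = 1720 × (1/2)^(37.5/15.801) = 1720 × (1/2)^2.3733 ≈ 331.97 cpm.

332 cpm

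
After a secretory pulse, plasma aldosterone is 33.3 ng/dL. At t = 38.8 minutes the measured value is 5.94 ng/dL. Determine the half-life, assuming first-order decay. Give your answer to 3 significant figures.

15.6 minutes

A/A₀ = 5.94/33.3 ≈ 0.17838.
n = log₂(5.6061) ≈ 2.487 half-lives elapsed in 38.8 minutes.
t½ = 38.8/2.487 ≈ 15.601 minutes.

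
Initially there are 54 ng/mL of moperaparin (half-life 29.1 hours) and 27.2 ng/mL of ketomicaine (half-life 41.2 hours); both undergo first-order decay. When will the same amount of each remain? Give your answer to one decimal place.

98.0 hours

Set 54·(1/2)^(t/29.1) = 27.2·(1/2)^(t/41.2).
Taking log₂: log₂(54/27.2) = t·(1/29.1 − 1/41.2).
log₂(1.9853) = 0.98935; 1/29.1 − 1/41.2 = 0.010092.
t = 0.98935 / 0.010092 ≈ 98.029 hours.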